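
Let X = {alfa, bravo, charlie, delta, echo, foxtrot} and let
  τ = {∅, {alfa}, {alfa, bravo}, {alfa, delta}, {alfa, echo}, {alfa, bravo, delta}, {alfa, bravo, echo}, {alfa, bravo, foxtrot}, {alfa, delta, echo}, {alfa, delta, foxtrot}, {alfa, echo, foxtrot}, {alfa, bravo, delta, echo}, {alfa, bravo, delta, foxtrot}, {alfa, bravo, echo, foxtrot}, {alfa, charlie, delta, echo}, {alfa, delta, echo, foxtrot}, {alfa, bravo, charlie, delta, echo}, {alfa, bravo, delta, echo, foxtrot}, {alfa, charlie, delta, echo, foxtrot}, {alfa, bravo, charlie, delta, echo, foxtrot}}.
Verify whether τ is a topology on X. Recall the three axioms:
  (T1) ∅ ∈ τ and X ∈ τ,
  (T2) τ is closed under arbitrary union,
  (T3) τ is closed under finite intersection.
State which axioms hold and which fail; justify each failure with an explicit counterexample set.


τ is NOT a topology on X.

Axiom (T1): ∅ ∈ τ? Yes; X ∈ τ? Yes.
Axiom (T2/T3): check pairwise unions and intersections of members of τ.
Counterexample for (T3): {alfa, bravo, foxtrot} ∩ {alfa, delta, foxtrot} = {alfa, foxtrot} ∉ τ. Therefore τ is NOT a topology.


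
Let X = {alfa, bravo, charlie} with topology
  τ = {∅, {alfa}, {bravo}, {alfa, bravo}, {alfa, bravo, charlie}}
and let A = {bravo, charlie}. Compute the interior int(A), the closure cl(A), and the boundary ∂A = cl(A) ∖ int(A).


int(A) = {bravo}, cl(A) = {bravo, charlie}, ∂A = {charlie}.

Closed sets in (X, τ) are complements of opens:
  closed(X, τ) = {∅, {charlie}, {alfa, charlie}, {bravo, charlie}, {alfa, bravo, charlie}}.
int(A) = ⋃ {U ∈ τ : U ⊆ A}. Opens contained in A: ∅, {bravo}.
Taking the union of these: int(A) = {bravo}.
cl(A) = ⋂ {C closed : A ⊆ C}. Closed sets containing A: {bravo, charlie}, {alfa, bravo, charlie}.
Intersecting these: cl(A) = {bravo, charlie}.
∂A = cl(A) ∖ int(A) = {bravo, charlie} ∖ {bravo} = {charlie}.


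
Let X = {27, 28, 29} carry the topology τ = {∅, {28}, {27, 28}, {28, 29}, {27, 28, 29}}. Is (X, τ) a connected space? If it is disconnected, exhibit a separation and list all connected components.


(X, τ) is connected.

Find clopen sets (U ∈ τ with X ∖ U ∈ τ):
  U = ∅, X ∖ U = {27, 28, 29} — both open, so U is clopen.
  U = {27, 28, 29}, X ∖ U = ∅ — both open, so U is clopen.
Only trivial clopens (∅ and X) exist, so (X, τ) is connected.
Compute connected components by grouping points that agree on all clopens:
  component: {27, 28, 29}


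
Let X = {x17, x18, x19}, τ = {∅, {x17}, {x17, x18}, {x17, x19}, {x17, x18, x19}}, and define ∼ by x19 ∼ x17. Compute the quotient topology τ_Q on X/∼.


X/∼ = {[x17=x19], [x18]}; |τ_Q| = 3.

Equivalence classes: [x17=x19], [x18].
Quotient map π: X → X/∼ sends x17 ↦ [x17=x19], x18 ↦ [x18], x19 ↦ [x17=x19].
For each subset V ⊆ X/∼, compute π^{-1}(V) ⊆ X and check whether π^{-1}(V) ∈ τ. V is open in τ_Q iff π^{-1}(V) ∈ τ.
  V = {}: π^{-1}(V) = ∅ ∈ τ ✓.
  V = {[x17=x19]}: π^{-1}(V) = {x17, x19} ∈ τ ✓.
  V = {[x18]}: π^{-1}(V) = {x18} ∉ τ ✗.
  V = {[x17=x19], [x18]}: π^{-1}(V) = {x17, x18, x19} ∈ τ ✓.
Open sets in the quotient: τ_Q = {{}, {[x17=x19]}, {[x17=x19], [x18]}} (3 elements).


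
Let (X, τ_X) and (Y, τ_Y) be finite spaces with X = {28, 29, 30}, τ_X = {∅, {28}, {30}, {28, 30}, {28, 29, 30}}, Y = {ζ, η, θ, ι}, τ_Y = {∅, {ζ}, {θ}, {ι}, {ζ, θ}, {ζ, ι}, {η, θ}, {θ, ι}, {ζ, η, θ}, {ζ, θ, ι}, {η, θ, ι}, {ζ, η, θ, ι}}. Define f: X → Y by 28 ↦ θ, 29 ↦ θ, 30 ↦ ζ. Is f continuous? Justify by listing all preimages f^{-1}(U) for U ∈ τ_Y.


f is NOT continuous.

Compute f^{-1}(U) for each U ∈ τ_Y:
  U = ∅: f^{-1}(U) = ∅ ∈ τ_X ✓.
  U = {ζ}: f^{-1}(U) = {30} ∈ τ_X ✓.
  U = {θ}: f^{-1}(U) = {28, 29} ∉ τ_X ✗.
  U = {ι}: f^{-1}(U) = ∅ ∈ τ_X ✓.
  U = {ζ, θ}: f^{-1}(U) = {28, 29, 30} ∈ τ_X ✓.
  U = {ζ, ι}: f^{-1}(U) = {30} ∈ τ_X ✓.
  U = {η, θ}: f^{-1}(U) = {28, 29} ∉ τ_X ✗.
  U = {θ, ι}: f^{-1}(U) = {28, 29} ∉ τ_X ✗.
  U = {ζ, η, θ}: f^{-1}(U) = {28, 29, 30} ∈ τ_X ✓.
  U = {ζ, θ, ι}: f^{-1}(U) = {28, 29, 30} ∈ τ_X ✓.
  U = {η, θ, ι}: f^{-1}(U) = {28, 29} ∉ τ_X ✗.
  U = {ζ, η, θ, ι}: f^{-1}(U) = {28, 29, 30} ∈ τ_X ✓.
Found U = {θ} with f^{-1}(U) = {28, 29} not in τ_X. Therefore f is NOT continuous.


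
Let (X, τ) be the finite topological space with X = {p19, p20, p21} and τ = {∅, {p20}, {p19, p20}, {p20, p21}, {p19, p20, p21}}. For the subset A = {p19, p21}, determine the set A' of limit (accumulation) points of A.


A' = ∅

For each x ∈ X, list the open sets U ∈ τ with x ∈ U, then check whether U ∩ (A ∖ {x}) ≠ ∅ for every such U.
  x = p19: open {p19, p20} ∋ x has {p19, p20} ∩ (A ∖ {p19}) = ∅, so x is NOT a limit point.
  x = p20: open {p20} ∋ x has {p20} ∩ (A ∖ {p20}) = ∅, so x is NOT a limit point.
  x = p21: open {p20, p21} ∋ x has {p20, p21} ∩ (A ∖ {p21}) = ∅, so x is NOT a limit point.
Collecting: A' = ∅.


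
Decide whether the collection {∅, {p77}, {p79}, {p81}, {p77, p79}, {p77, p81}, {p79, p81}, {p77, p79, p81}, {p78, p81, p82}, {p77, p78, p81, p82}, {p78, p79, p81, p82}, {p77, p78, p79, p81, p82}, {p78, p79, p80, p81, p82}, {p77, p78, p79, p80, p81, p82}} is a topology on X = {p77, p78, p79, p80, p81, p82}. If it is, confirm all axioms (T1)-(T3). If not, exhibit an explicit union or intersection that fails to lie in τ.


τ IS a topology on X.

Axiom (T1): ∅ ∈ τ? Yes; X ∈ τ? Yes.
Axiom (T2/T3): check pairwise unions and intersections of members of τ.
All pairwise intersections and unions checked — each lies in τ. Therefore τ satisfies (T1), (T2), (T3): it IS a topology on X.


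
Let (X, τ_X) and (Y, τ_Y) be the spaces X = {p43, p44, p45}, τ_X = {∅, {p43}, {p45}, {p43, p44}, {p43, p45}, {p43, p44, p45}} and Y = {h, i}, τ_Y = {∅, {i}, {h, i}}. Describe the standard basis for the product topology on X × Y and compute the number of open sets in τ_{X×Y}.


Basis B = {∅ × ∅, {p43} × {i}, {p45} × {i}, {p43} × {h, i}, {p43, p44} × {i}, {p43, p45} × {i}, {p45} × {h, i}, {p43, p44, p45} × {i}, {p43, p44} × {h, i}, {p43, p45} × {h, i}, {p43, p44, p45} × {h, i}}; |τ_{X×Y}| = 18.

Enumerate products U × V with U ∈ τ_X, V ∈ τ_Y (deduplicated):
  ∅ × ∅ = {} (∅)
  {p43} × {i} = {(p43,i)}
  {p45} × {i} = {(p45,i)}
  {p43} × {h, i} = {(p43,h), (p43,i)}
  {p43, p44} × {i} = {(p43,i), (p44,i)}
  {p43, p45} × {i} = {(p43,i), (p45,i)}
  {p45} × {h, i} = {(p45,h), (p45,i)}
  {p43, p44, p45} × {i} = {(p43,i), (p44,i), (p45,i)}
  {p43, p44} × {h, i} = {(p43,h), (p43,i), (p44,h), (p44,i)}
  {p43, p45} × {h, i} = {(p43,h), (p43,i), (p45,h), (p45,i)}
  {p43, p44, p45} × {h, i} = {(p43,h), (p43,i), (p44,h), (p44,i), (p45,h), (p45,i)}
These 11 distinct sets form the basis B.
Close under arbitrary unions to get τ_{X×Y}; counting gives |τ_{X×Y}| = 18.


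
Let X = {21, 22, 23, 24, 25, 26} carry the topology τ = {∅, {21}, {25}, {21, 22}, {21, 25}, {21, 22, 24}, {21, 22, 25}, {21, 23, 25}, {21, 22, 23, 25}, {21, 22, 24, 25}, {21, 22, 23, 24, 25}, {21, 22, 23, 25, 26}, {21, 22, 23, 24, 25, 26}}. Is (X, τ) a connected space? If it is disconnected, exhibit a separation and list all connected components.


(X, τ) is connected.

Find clopen sets (U ∈ τ with X ∖ U ∈ τ):
  U = ∅, X ∖ U = {21, 22, 23, 24, 25, 26} — both open, so U is clopen.
  U = {21, 22, 23, 24, 25, 26}, X ∖ U = ∅ — both open, so U is clopen.
Only trivial clopens (∅ and X) exist, so (X, τ) is connected.
Compute connected components by grouping points that agree on all clopens:
  component: {21, 22, 23, 24, 25, 26}


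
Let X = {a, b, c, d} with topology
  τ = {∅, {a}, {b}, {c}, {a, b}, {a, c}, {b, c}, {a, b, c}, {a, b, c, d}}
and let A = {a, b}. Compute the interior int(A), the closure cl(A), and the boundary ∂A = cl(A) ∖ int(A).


int(A) = {a, b}, cl(A) = {a, b, d}, ∂A = {d}.

Closed sets in (X, τ) are complements of opens:
  closed(X, τ) = {∅, {d}, {a, d}, {b, d}, {c, d}, {a, b, d}, {a, c, d}, {b, c, d}, {a, b, c, d}}.
int(A) = ⋃ {U ∈ τ : U ⊆ A}. Opens contained in A: ∅, {a}, {b}, {a, b}.
Taking the union of these: int(A) = {a, b}.
cl(A) = ⋂ {C closed : A ⊆ C}. Closed sets containing A: {a, b, d}, {a, b, c, d}.
Intersecting these: cl(A) = {a, b, d}.
∂A = cl(A) ∖ int(A) = {a, b, d} ∖ {a, b} = {d}.


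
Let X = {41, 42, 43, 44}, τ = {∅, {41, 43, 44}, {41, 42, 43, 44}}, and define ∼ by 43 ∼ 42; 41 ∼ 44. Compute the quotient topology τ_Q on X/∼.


X/∼ = {[41=44], [42=43]}; |τ_Q| = 2.

Equivalence classes: [41=44], [42=43].
Quotient map π: X → X/∼ sends 41 ↦ [41=44], 42 ↦ [42=43], 43 ↦ [42=43], 44 ↦ [41=44].
For each subset V ⊆ X/∼, compute π^{-1}(V) ⊆ X and check whether π^{-1}(V) ∈ τ. V is open in τ_Q iff π^{-1}(V) ∈ τ.
  V = {}: π^{-1}(V) = ∅ ∈ τ ✓.
  V = {[41=44]}: π^{-1}(V) = {41, 44} ∉ τ ✗.
  V = {[42=43]}: π^{-1}(V) = {42, 43} ∉ τ ✗.
  V = {[41=44], [42=43]}: π^{-1}(V) = {41, 42, 43, 44} ∈ τ ✓.
Open sets in the quotient: τ_Q = {{}, {[41=44], [42=43]}} (2 elements).


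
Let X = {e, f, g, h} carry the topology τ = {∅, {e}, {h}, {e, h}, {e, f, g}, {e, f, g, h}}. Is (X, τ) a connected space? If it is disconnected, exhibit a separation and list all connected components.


(X, τ) is disconnected; components = [{h}, {e, f, g}].

Find clopen sets (U ∈ τ with X ∖ U ∈ τ):
  U = ∅, X ∖ U = {e, f, g, h} — both open, so U is clopen.
  U = {h}, X ∖ U = {e, f, g} — both open, so U is clopen.
  U = {e, f, g}, X ∖ U = {h} — both open, so U is clopen.
  U = {e, f, g, h}, X ∖ U = ∅ — both open, so U is clopen.
Nontrivial clopen(s) exist: e.g. {e, f, g}. So (X, τ) is disconnected.
Compute connected components by grouping points that agree on all clopens:
  component: {h}
  component: {e, f, g}


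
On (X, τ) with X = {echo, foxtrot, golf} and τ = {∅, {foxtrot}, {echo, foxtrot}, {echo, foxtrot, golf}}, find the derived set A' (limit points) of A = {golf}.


A' = ∅

For each x ∈ X, list the open sets U ∈ τ with x ∈ U, then check whether U ∩ (A ∖ {x}) ≠ ∅ for every such U.
  x = echo: open {echo, foxtrot} ∋ x has {echo, foxtrot} ∩ (A ∖ {echo}) = ∅, so x is NOT a limit point.
  x = foxtrot: open {foxtrot} ∋ x has {foxtrot} ∩ (A ∖ {foxtrot}) = ∅, so x is NOT a limit point.
  x = golf: open {echo, foxtrot, golf} ∋ x has {echo, foxtrot, golf} ∩ (A ∖ {golf}) = ∅, so x is NOT a limit point.
Collecting: A' = ∅.


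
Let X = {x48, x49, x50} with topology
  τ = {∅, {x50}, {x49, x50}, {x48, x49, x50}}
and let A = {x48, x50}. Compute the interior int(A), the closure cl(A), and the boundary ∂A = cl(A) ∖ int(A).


int(A) = {x50}, cl(A) = {x48, x49, x50}, ∂A = {x48, x49}.

Closed sets in (X, τ) are complements of opens:
  closed(X, τ) = {∅, {x48}, {x48, x49}, {x48, x49, x50}}.
int(A) = ⋃ {U ∈ τ : U ⊆ A}. Opens contained in A: ∅, {x50}.
Taking the union of these: int(A) = {x50}.
cl(A) = ⋂ {C closed : A ⊆ C}. Closed sets containing A: {x48, x49, x50}.
Intersecting these: cl(A) = {x48, x49, x50}.
∂A = cl(A) ∖ int(A) = {x48, x49, x50} ∖ {x50} = {x48, x49}.


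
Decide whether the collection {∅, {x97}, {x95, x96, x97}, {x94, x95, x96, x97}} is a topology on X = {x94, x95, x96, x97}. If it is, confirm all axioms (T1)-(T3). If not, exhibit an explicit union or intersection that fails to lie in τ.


τ IS a topology on X.

Axiom (T1): ∅ ∈ τ? Yes; X ∈ τ? Yes.
Axiom (T2/T3): check pairwise unions and intersections of members of τ.
All pairwise intersections and unions checked — each lies in τ. Therefore τ satisfies (T1), (T2), (T3): it IS a topology on X.


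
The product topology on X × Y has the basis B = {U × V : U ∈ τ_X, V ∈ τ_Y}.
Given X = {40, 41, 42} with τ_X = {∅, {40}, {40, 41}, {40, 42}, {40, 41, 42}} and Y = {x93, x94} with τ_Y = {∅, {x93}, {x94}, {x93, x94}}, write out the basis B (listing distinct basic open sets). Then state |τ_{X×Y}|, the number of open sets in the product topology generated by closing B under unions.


Basis B = {∅ × ∅, {40} × {x93}, {40} × {x94}, {40} × {x93, x94}, {40, 41} × {x93}, {40, 42} × {x93}, {40, 41} × {x94}, {40, 42} × {x94}, {40, 41, 42} × {x93}, {40, 41, 42} × {x94}, {40, 41} × {x93, x94}, {40, 42} × {x93, x94}, {40, 41, 42} × {x93, x94}}; |τ_{X×Y}| = 25.

Enumerate products U × V with U ∈ τ_X, V ∈ τ_Y (deduplicated):
  ∅ × ∅ = {} (∅)
  {40} × {x93} = {(40,x93)}
  {40} × {x94} = {(40,x94)}
  {40} × {x93, x94} = {(40,x93), (40,x94)}
  {40, 41} × {x93} = {(40,x93), (41,x93)}
  {40, 42} × {x93} = {(40,x93), (42,x93)}
  {40, 41} × {x94} = {(40,x94), (41,x94)}
  {40, 42} × {x94} = {(40,x94), (42,x94)}
  {40, 41, 42} × {x93} = {(40,x93), (41,x93), (42,x93)}
  {40, 41, 42} × {x94} = {(40,x94), (41,x94), (42,x94)}
  {40, 41} × {x93, x94} = {(40,x93), (40,x94), (41,x93), (41,x94)}
  {40, 42} × {x93, x94} = {(40,x93), (40,x94), (42,x93), (42,x94)}
  {40, 41, 42} × {x93, x94} = {(40,x93), (40,x94), (41,x93), (41,x94), (42,x93), (42,x94)}
These 13 distinct sets form the basis B.
Close under arbitrary unions to get τ_{X×Y}; counting gives |τ_{X×Y}| = 25.


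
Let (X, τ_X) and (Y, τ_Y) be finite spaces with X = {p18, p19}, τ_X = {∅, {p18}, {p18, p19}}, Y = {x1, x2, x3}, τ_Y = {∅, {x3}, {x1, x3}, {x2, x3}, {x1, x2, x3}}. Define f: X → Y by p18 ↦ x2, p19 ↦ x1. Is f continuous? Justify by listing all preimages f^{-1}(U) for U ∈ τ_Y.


f is NOT continuous.

Compute f^{-1}(U) for each U ∈ τ_Y:
  U = ∅: f^{-1}(U) = ∅ ∈ τ_X ✓.
  U = {x3}: f^{-1}(U) = ∅ ∈ τ_X ✓.
  U = {x1, x3}: f^{-1}(U) = {p19} ∉ τ_X ✗.
  U = {x2, x3}: f^{-1}(U) = {p18} ∈ τ_X ✓.
  U = {x1, x2, x3}: f^{-1}(U) = {p18, p19} ∈ τ_X ✓.
Found U = {x1, x3} with f^{-1}(U) = {p19} not in τ_X. Therefore f is NOT continuous.


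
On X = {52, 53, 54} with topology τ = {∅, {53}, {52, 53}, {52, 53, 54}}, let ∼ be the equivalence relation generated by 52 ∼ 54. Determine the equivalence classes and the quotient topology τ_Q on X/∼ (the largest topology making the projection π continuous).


X/∼ = {[52=54], [53]}; |τ_Q| = 3.

Equivalence classes: [52=54], [53].
Quotient map π: X → X/∼ sends 52 ↦ [52=54], 53 ↦ [53], 54 ↦ [52=54].
For each subset V ⊆ X/∼, compute π^{-1}(V) ⊆ X and check whether π^{-1}(V) ∈ τ. V is open in τ_Q iff π^{-1}(V) ∈ τ.
  V = {}: π^{-1}(V) = ∅ ∈ τ ✓.
  V = {[52=54]}: π^{-1}(V) = {52, 54} ∉ τ ✗.
  V = {[53]}: π^{-1}(V) = {53} ∈ τ ✓.
  V = {[52=54], [53]}: π^{-1}(V) = {52, 53, 54} ∈ τ ✓.
Open sets in the quotient: τ_Q = {{}, {[53]}, {[52=54], [53]}} (3 elements).


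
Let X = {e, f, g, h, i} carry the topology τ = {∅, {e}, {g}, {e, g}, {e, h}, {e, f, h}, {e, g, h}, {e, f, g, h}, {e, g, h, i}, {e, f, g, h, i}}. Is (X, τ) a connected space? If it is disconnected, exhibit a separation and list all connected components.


(X, τ) is connected.

Find clopen sets (U ∈ τ with X ∖ U ∈ τ):
  U = ∅, X ∖ U = {e, f, g, h, i} — both open, so U is clopen.
  U = {e, f, g, h, i}, X ∖ U = ∅ — both open, so U is clopen.
Only trivial clopens (∅ and X) exist, so (X, τ) is connected.
Compute connected components by grouping points that agree on all clopens:
  component: {e, f, g, h, i}


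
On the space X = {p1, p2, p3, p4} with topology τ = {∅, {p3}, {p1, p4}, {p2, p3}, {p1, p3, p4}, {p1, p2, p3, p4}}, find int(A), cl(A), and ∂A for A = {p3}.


int(A) = {p3}, cl(A) = {p2, p3}, ∂A = {p2}.

Closed sets in (X, τ) are complements of opens:
  closed(X, τ) = {∅, {p2}, {p1, p4}, {p2, p3}, {p1, p2, p4}, {p1, p2, p3, p4}}.
int(A) = ⋃ {U ∈ τ : U ⊆ A}. Opens contained in A: ∅, {p3}.
Taking the union of these: int(A) = {p3}.
cl(A) = ⋂ {C closed : A ⊆ C}. Closed sets containing A: {p2, p3}, {p1, p2, p3, p4}.
Intersecting these: cl(A) = {p2, p3}.
∂A = cl(A) ∖ int(A) = {p2, p3} ∖ {p3} = {p2}.


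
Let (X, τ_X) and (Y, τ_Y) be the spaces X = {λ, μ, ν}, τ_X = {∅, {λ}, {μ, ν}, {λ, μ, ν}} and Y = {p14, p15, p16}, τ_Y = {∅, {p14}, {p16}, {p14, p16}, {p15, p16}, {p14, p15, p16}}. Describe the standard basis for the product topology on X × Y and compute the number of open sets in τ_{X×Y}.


Basis B = {∅ × ∅, {λ} × {p14}, {λ} × {p16}, {λ} × {p14, p16}, {λ} × {p15, p16}, {μ, ν} × {p14}, {μ, ν} × {p16}, {λ} × {p14, p15, p16}, {λ, μ, ν} × {p14}, {λ, μ, ν} × {p16}, {μ, ν} × {p14, p16}, {μ, ν} × {p15, p16}, {λ, μ, ν} × {p14, p16}, {λ, μ, ν} × {p15, p16}, {μ, ν} × {p14, p15, p16}, {λ, μ, ν} × {p14, p15, p16}}; |τ_{X×Y}| = 36.

Enumerate products U × V with U ∈ τ_X, V ∈ τ_Y (deduplicated):
  ∅ × ∅ = {} (∅)
  {λ} × {p14} = {(λ,p14)}
  {λ} × {p16} = {(λ,p16)}
  {λ} × {p14, p16} = {(λ,p14), (λ,p16)}
  {λ} × {p15, p16} = {(λ,p15), (λ,p16)}
  {μ, ν} × {p14} = {(μ,p14), (ν,p14)}
  {μ, ν} × {p16} = {(μ,p16), (ν,p16)}
  {λ} × {p14, p15, p16} = {(λ,p14), (λ,p15), (λ,p16)}
  {λ, μ, ν} × {p14} = {(λ,p14), (μ,p14), (ν,p14)}
  {λ, μ, ν} × {p16} = {(λ,p16), (μ,p16), (ν,p16)}
  {μ, ν} × {p14, p16} = {(μ,p14), (μ,p16), (ν,p14), (ν,p16)}
  {μ, ν} × {p15, p16} = {(μ,p15), (μ,p16), (ν,p15), (ν,p16)}
  {λ, μ, ν} × {p14, p16} = {(λ,p14), (λ,p16), (μ,p14), (μ,p16), (ν,p14), (ν,p16)}
  {λ, μ, ν} × {p15, p16} = {(λ,p15), (λ,p16), (μ,p15), (μ,p16), (ν,p15), (ν,p16)}
  {μ, ν} × {p14, p15, p16} = {(μ,p14), (μ,p15), (μ,p16), (ν,p14), (ν,p15), (ν,p16)}
  {λ, μ, ν} × {p14, p15, p16} = {(λ,p14), (λ,p15), (λ,p16), (μ,p14), (μ,p15), (μ,p16), (ν,p14), (ν,p15), (ν,p16)}
These 16 distinct sets form the basis B.
Close under arbitrary unions to get τ_{X×Y}; counting gives |τ_{X×Y}| = 36.


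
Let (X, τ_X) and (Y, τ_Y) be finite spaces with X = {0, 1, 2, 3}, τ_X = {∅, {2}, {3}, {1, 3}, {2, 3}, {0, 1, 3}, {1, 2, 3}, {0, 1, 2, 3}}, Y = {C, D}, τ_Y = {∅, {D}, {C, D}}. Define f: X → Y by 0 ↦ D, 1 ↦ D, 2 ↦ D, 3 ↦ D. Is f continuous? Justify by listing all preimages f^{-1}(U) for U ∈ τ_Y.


f IS continuous.

Compute f^{-1}(U) for each U ∈ τ_Y:
  U = ∅: f^{-1}(U) = ∅ ∈ τ_X ✓.
  U = {D}: f^{-1}(U) = {0, 1, 2, 3} ∈ τ_X ✓.
  U = {C, D}: f^{-1}(U) = {0, 1, 2, 3} ∈ τ_X ✓.
Every preimage lies in τ_X, so f IS continuous.


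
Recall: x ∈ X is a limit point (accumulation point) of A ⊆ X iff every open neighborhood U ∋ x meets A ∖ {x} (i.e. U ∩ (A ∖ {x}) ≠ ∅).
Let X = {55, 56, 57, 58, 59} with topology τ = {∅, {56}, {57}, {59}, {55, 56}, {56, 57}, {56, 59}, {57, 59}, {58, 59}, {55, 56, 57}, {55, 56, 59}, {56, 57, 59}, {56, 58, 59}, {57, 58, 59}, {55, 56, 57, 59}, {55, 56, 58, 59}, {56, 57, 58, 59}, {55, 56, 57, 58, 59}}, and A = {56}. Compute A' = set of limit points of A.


A' = {55}

For each x ∈ X, list the open sets U ∈ τ with x ∈ U, then check whether U ∩ (A ∖ {x}) ≠ ∅ for every such U.
  x = 55: opens ∋ x are {55, 56}, {55, 56, 57}, {55, 56, 59}, {55, 56, 57, 59}, {55, 56, 58, 59}, {55, 56, 57, 58, 59}; each meets A ∖ {55}, so x IS a limit point.
  x = 56: open {56} ∋ x has {56} ∩ (A ∖ {56}) = ∅, so x is NOT a limit point.
  x = 57: open {57} ∋ x has {57} ∩ (A ∖ {57}) = ∅, so x is NOT a limit point.
  x = 58: open {58, 59} ∋ x has {58, 59} ∩ (A ∖ {58}) = ∅, so x is NOT a limit point.
  x = 59: open {59} ∋ x has {59} ∩ (A ∖ {59}) = ∅, so x is NOT a limit point.
Collecting: A' = {55}.


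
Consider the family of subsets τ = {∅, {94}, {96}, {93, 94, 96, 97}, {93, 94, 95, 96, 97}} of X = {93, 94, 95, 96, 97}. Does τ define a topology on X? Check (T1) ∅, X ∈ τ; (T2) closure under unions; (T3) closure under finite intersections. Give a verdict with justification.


τ is NOT a topology on X.

Axiom (T1): ∅ ∈ τ? Yes; X ∈ τ? Yes.
Axiom (T2/T3): check pairwise unions and intersections of members of τ.
Counterexample for (T2): {94} ∪ {96} = {94, 96} ∉ τ. Therefore τ is NOT a topology.


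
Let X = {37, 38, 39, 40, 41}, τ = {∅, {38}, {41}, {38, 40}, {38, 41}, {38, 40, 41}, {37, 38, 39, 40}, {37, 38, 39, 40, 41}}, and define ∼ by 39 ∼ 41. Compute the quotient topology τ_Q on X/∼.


X/∼ = {[37], [38], [39=41], [40]}; |τ_Q| = 4.

Equivalence classes: [37], [38], [39=41], [40].
Quotient map π: X → X/∼ sends 37 ↦ [37], 38 ↦ [38], 39 ↦ [39=41], 40 ↦ [40], 41 ↦ [39=41].
For each subset V ⊆ X/∼, compute π^{-1}(V) ⊆ X and check whether π^{-1}(V) ∈ τ. V is open in τ_Q iff π^{-1}(V) ∈ τ.
  V = {}: π^{-1}(V) = ∅ ∈ τ ✓.
  V = {[37]}: π^{-1}(V) = {37} ∉ τ ✗.
  V = {[38]}: π^{-1}(V) = {38} ∈ τ ✓.
  V = {[37], [38]}: π^{-1}(V) = {37, 38} ∉ τ ✗.
  V = {[39=41]}: π^{-1}(V) = {39, 41} ∉ τ ✗.
  V = {[37], [39=41]}: π^{-1}(V) = {37, 39, 41} ∉ τ ✗.
  V = {[38], [39=41]}: π^{-1}(V) = {38, 39, 41} ∉ τ ✗.
  V = {[37], [38], [39=41]}: π^{-1}(V) = {37, 38, 39, 41} ∉ τ ✗.
  V = {[40]}: π^{-1}(V) = {40} ∉ τ ✗.
  V = {[37], [40]}: π^{-1}(V) = {37, 40} ∉ τ ✗.
  V = {[38], [40]}: π^{-1}(V) = {38, 40} ∈ τ ✓.
  V = {[37], [38], [40]}: π^{-1}(V) = {37, 38, 40} ∉ τ ✗.
  V = {[39=41], [40]}: π^{-1}(V) = {39, 40, 41} ∉ τ ✗.
  V = {[37], [39=41], [40]}: π^{-1}(V) = {37, 39, 40, 41} ∉ τ ✗.
  V = {[38], [39=41], [40]}: π^{-1}(V) = {38, 39, 40, 41} ∉ τ ✗.
  V = {[37], [38], [39=41], [40]}: π^{-1}(V) = {37, 38, 39, 40, 41} ∈ τ ✓.
Open sets in the quotient: τ_Q = {{}, {[38]}, {[38], [40]}, {[37], [38], [39=41], [40]}} (4 elements).


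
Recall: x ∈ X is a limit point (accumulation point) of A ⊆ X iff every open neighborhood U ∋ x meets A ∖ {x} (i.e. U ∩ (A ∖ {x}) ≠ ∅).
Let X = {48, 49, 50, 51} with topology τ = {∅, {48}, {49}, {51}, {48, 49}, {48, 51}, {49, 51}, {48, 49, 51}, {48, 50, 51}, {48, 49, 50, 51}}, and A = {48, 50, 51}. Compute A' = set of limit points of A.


A' = {50}

For each x ∈ X, list the open sets U ∈ τ with x ∈ U, then check whether U ∩ (A ∖ {x}) ≠ ∅ for every such U.
  x = 48: open {48} ∋ x has {48} ∩ (A ∖ {48}) = ∅, so x is NOT a limit point.
  x = 49: open {49} ∋ x has {49} ∩ (A ∖ {49}) = ∅, so x is NOT a limit point.
  x = 50: opens ∋ x are {48, 50, 51}, {48, 49, 50, 51}; each meets A ∖ {50}, so x IS a limit point.
  x = 51: open {51} ∋ x has {51} ∩ (A ∖ {51}) = ∅, so x is NOT a limit point.
Collecting: A' = {50}.


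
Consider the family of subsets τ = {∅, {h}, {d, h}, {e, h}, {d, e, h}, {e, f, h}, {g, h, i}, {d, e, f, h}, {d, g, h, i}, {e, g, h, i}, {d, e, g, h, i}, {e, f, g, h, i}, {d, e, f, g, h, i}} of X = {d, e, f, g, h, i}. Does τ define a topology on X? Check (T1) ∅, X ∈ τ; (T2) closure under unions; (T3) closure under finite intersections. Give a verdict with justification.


τ IS a topology on X.

Axiom (T1): ∅ ∈ τ? Yes; X ∈ τ? Yes.
Axiom (T2/T3): check pairwise unions and intersections of members of τ.
All pairwise intersections and unions checked — each lies in τ. Therefore τ satisfies (T1), (T2), (T3): it IS a topology on X.


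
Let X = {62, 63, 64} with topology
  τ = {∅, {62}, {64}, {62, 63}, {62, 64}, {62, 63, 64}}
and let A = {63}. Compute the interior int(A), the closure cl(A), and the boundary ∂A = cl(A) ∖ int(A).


int(A) = ∅, cl(A) = {63}, ∂A = {63}.

Closed sets in (X, τ) are complements of opens:
  closed(X, τ) = {∅, {63}, {64}, {62, 63}, {63, 64}, {62, 63, 64}}.
int(A) = ⋃ {U ∈ τ : U ⊆ A}. Opens contained in A: ∅.
Taking the union of these: int(A) = ∅.
cl(A) = ⋂ {C closed : A ⊆ C}. Closed sets containing A: {63}, {62, 63}, {63, 64}, {62, 63, 64}.
Intersecting these: cl(A) = {63}.
∂A = cl(A) ∖ int(A) = {63} ∖ ∅ = {63}.


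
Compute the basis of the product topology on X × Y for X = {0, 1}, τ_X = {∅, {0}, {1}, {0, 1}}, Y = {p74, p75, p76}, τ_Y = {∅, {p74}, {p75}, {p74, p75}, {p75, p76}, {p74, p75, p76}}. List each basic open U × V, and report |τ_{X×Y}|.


Basis B = {∅ × ∅, {0} × {p74}, {0} × {p75}, {1} × {p74}, {1} × {p75}, {0} × {p74, p75}, {0, 1} × {p74}, {0} × {p75, p76}, {0, 1} × {p75}, {1} × {p74, p75}, {1} × {p75, p76}, {0} × {p74, p75, p76}, {1} × {p74, p75, p76}, {0, 1} × {p74, p75}, {0, 1} × {p75, p76}, {0, 1} × {p74, p75, p76}}; |τ_{X×Y}| = 36.

Enumerate products U × V with U ∈ τ_X, V ∈ τ_Y (deduplicated):
  ∅ × ∅ = {} (∅)
  {0} × {p74} = {(0,p74)}
  {0} × {p75} = {(0,p75)}
  {1} × {p74} = {(1,p74)}
  {1} × {p75} = {(1,p75)}
  {0} × {p74, p75} = {(0,p74), (0,p75)}
  {0, 1} × {p74} = {(0,p74), (1,p74)}
  {0} × {p75, p76} = {(0,p75), (0,p76)}
  {0, 1} × {p75} = {(0,p75), (1,p75)}
  {1} × {p74, p75} = {(1,p74), (1,p75)}
  {1} × {p75, p76} = {(1,p75), (1,p76)}
  {0} × {p74, p75, p76} = {(0,p74), (0,p75), (0,p76)}
  {1} × {p74, p75, p76} = {(1,p74), (1,p75), (1,p76)}
  {0, 1} × {p74, p75} = {(0,p74), (0,p75), (1,p74), (1,p75)}
  {0, 1} × {p75, p76} = {(0,p75), (0,p76), (1,p75), (1,p76)}
  {0, 1} × {p74, p75, p76} = {(0,p74), (0,p75), (0,p76), (1,p74), (1,p75), (1,p76)}
These 16 distinct sets form the basis B.
Close under arbitrary unions to get τ_{X×Y}; counting gives |τ_{X×Y}| = 36.


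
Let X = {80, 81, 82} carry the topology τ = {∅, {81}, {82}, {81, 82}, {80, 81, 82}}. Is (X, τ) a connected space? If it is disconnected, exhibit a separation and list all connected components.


(X, τ) is connected.

Find clopen sets (U ∈ τ with X ∖ U ∈ τ):
  U = ∅, X ∖ U = {80, 81, 82} — both open, so U is clopen.
  U = {80, 81, 82}, X ∖ U = ∅ — both open, so U is clopen.
Only trivial clopens (∅ and X) exist, so (X, τ) is connected.
Compute connected components by grouping points that agree on all clopens:
  component: {80, 81, 82}


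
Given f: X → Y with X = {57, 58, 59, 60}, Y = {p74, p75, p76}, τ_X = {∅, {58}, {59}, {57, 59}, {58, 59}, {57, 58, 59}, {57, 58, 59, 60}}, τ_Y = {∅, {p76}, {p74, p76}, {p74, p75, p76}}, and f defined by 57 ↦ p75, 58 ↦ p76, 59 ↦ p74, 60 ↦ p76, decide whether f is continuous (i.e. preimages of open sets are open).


f is NOT continuous.

Compute f^{-1}(U) for each U ∈ τ_Y:
  U = ∅: f^{-1}(U) = ∅ ∈ τ_X ✓.
  U = {p76}: f^{-1}(U) = {58, 60} ∉ τ_X ✗.
  U = {p74, p76}: f^{-1}(U) = {58, 59, 60} ∉ τ_X ✗.
  U = {p74, p75, p76}: f^{-1}(U) = {57, 58, 59, 60} ∈ τ_X ✓.
Found U = {p76} with f^{-1}(U) = {58, 60} not in τ_X. Therefore f is NOT continuous.


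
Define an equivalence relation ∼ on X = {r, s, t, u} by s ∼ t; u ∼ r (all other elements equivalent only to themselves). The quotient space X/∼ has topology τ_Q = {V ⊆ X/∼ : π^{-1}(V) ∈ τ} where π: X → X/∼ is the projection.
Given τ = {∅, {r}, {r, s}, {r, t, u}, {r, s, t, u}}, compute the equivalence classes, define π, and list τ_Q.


X/∼ = {[r=u], [s=t]}; |τ_Q| = 2.

Equivalence classes: [r=u], [s=t].
Quotient map π: X → X/∼ sends r ↦ [r=u], s ↦ [s=t], t ↦ [s=t], u ↦ [r=u].
For each subset V ⊆ X/∼, compute π^{-1}(V) ⊆ X and check whether π^{-1}(V) ∈ τ. V is open in τ_Q iff π^{-1}(V) ∈ τ.
  V = {}: π^{-1}(V) = ∅ ∈ τ ✓.
  V = {[r=u]}: π^{-1}(V) = {r, u} ∉ τ ✗.
  V = {[s=t]}: π^{-1}(V) = {s, t} ∉ τ ✗.
  V = {[r=u], [s=t]}: π^{-1}(V) = {r, s, t, u} ∈ τ ✓.
Open sets in the quotient: τ_Q = {{}, {[r=u], [s=t]}} (2 elements).


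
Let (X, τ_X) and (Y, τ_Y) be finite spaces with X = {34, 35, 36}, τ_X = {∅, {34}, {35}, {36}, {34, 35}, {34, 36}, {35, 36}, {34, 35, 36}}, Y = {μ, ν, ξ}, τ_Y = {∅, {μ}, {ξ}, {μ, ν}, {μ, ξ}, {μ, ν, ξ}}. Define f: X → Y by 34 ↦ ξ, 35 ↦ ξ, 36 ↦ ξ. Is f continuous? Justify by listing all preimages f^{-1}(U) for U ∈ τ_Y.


f IS continuous.

Compute f^{-1}(U) for each U ∈ τ_Y:
  U = ∅: f^{-1}(U) = ∅ ∈ τ_X ✓.
  U = {μ}: f^{-1}(U) = ∅ ∈ τ_X ✓.
  U = {ξ}: f^{-1}(U) = {34, 35, 36} ∈ τ_X ✓.
  U = {μ, ν}: f^{-1}(U) = ∅ ∈ τ_X ✓.
  U = {μ, ξ}: f^{-1}(U) = {34, 35, 36} ∈ τ_X ✓.
  U = {μ, ν, ξ}: f^{-1}(U) = {34, 35, 36} ∈ τ_X ✓.
Every preimage lies in τ_X, so f IS continuous.


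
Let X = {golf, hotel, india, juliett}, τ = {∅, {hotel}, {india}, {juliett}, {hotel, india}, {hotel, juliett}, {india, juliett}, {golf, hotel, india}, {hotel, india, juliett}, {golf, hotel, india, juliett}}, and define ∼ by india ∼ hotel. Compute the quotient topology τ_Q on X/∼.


X/∼ = {[golf], [hotel=india], [juliett]}; |τ_Q| = 6.

Equivalence classes: [golf], [hotel=india], [juliett].
Quotient map π: X → X/∼ sends golf ↦ [golf], hotel ↦ [hotel=india], india ↦ [hotel=india], juliett ↦ [juliett].
For each subset V ⊆ X/∼, compute π^{-1}(V) ⊆ X and check whether π^{-1}(V) ∈ τ. V is open in τ_Q iff π^{-1}(V) ∈ τ.
  V = {}: π^{-1}(V) = ∅ ∈ τ ✓.
  V = {[golf]}: π^{-1}(V) = {golf} ∉ τ ✗.
  V = {[hotel=india]}: π^{-1}(V) = {hotel, india} ∈ τ ✓.
  V = {[golf], [hotel=india]}: π^{-1}(V) = {golf, hotel, india} ∈ τ ✓.
  V = {[juliett]}: π^{-1}(V) = {juliett} ∈ τ ✓.
  V = {[golf], [juliett]}: π^{-1}(V) = {golf, juliett} ∉ τ ✗.
  V = {[hotel=india], [juliett]}: π^{-1}(V) = {hotel, india, juliett} ∈ τ ✓.
  V = {[golf], [hotel=india], [juliett]}: π^{-1}(V) = {golf, hotel, india, juliett} ∈ τ ✓.
Open sets in the quotient: τ_Q = {{}, {[hotel=india]}, {[golf], [hotel=india]}, {[juliett]}, {[hotel=india], [juliett]}, {[golf], [hotel=india], [juliett]}} (6 elements).


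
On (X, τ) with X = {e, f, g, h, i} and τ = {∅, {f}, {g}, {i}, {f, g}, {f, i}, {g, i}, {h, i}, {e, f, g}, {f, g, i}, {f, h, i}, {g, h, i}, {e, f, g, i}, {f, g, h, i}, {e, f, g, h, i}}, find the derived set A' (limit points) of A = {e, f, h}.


A' = {e}

For each x ∈ X, list the open sets U ∈ τ with x ∈ U, then check whether U ∩ (A ∖ {x}) ≠ ∅ for every such U.
  x = e: opens ∋ x are {e, f, g}, {e, f, g, i}, {e, f, g, h, i}; each meets A ∖ {e}, so x IS a limit point.
  x = f: open {f} ∋ x has {f} ∩ (A ∖ {f}) = ∅, so x is NOT a limit point.
  x = g: open {g} ∋ x has {g} ∩ (A ∖ {g}) = ∅, so x is NOT a limit point.
  x = h: open {h, i} ∋ x has {h, i} ∩ (A ∖ {h}) = ∅, so x is NOT a limit point.
  x = i: open {i} ∋ x has {i} ∩ (A ∖ {i}) = ∅, so x is NOT a limit point.
Collecting: A' = {e}.


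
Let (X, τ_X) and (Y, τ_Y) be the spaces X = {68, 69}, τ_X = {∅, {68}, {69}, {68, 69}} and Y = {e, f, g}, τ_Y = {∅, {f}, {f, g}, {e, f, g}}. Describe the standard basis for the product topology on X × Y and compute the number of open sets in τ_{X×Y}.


Basis B = {∅ × ∅, {68} × {f}, {69} × {f}, {68} × {f, g}, {68, 69} × {f}, {69} × {f, g}, {68} × {e, f, g}, {69} × {e, f, g}, {68, 69} × {f, g}, {68, 69} × {e, f, g}}; |τ_{X×Y}| = 16.

Enumerate products U × V with U ∈ τ_X, V ∈ τ_Y (deduplicated):
  ∅ × ∅ = {} (∅)
  {68} × {f} = {(68,f)}
  {69} × {f} = {(69,f)}
  {68} × {f, g} = {(68,f), (68,g)}
  {68, 69} × {f} = {(68,f), (69,f)}
  {69} × {f, g} = {(69,f), (69,g)}
  {68} × {e, f, g} = {(68,e), (68,f), (68,g)}
  {69} × {e, f, g} = {(69,e), (69,f), (69,g)}
  {68, 69} × {f, g} = {(68,f), (68,g), (69,f), (69,g)}
  {68, 69} × {e, f, g} = {(68,e), (68,f), (68,g), (69,e), (69,f), (69,g)}
These 10 distinct sets form the basis B.
Close under arbitrary unions to get τ_{X×Y}; counting gives |τ_{X×Y}| = 16.


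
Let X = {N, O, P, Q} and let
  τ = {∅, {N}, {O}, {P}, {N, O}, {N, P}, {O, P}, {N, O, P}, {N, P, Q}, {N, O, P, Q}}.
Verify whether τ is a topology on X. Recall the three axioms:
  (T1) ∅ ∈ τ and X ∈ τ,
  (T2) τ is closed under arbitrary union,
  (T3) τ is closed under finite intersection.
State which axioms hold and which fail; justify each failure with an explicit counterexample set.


τ IS a topology on X.

Axiom (T1): ∅ ∈ τ? Yes; X ∈ τ? Yes.
Axiom (T2/T3): check pairwise unions and intersections of members of τ.
All pairwise intersections and unions checked — each lies in τ. Therefore τ satisfies (T1), (T2), (T3): it IS a topology on X.


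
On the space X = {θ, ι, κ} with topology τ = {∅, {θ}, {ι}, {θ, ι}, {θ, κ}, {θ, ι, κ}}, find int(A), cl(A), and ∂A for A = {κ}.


int(A) = ∅, cl(A) = {κ}, ∂A = {κ}.

Closed sets in (X, τ) are complements of opens:
  closed(X, τ) = {∅, {ι}, {κ}, {θ, κ}, {ι, κ}, {θ, ι, κ}}.
int(A) = ⋃ {U ∈ τ : U ⊆ A}. Opens contained in A: ∅.
Taking the union of these: int(A) = ∅.
cl(A) = ⋂ {C closed : A ⊆ C}. Closed sets containing A: {κ}, {θ, κ}, {ι, κ}, {θ, ι, κ}.
Intersecting these: cl(A) = {κ}.
∂A = cl(A) ∖ int(A) = {κ} ∖ ∅ = {κ}.


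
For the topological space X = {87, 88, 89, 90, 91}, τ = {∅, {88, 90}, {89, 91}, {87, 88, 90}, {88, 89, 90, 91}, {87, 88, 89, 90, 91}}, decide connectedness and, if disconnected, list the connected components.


(X, τ) is disconnected; components = [{89, 91}, {87, 88, 90}].

Find clopen sets (U ∈ τ with X ∖ U ∈ τ):
  U = ∅, X ∖ U = {87, 88, 89, 90, 91} — both open, so U is clopen.
  U = {89, 91}, X ∖ U = {87, 88, 90} — both open, so U is clopen.
  U = {87, 88, 90}, X ∖ U = {89, 91} — both open, so U is clopen.
  U = {87, 88, 89, 90, 91}, X ∖ U = ∅ — both open, so U is clopen.
Nontrivial clopen(s) exist: e.g. {89, 91}. So (X, τ) is disconnected.
Compute connected components by grouping points that agree on all clopens:
  component: {89, 91}
  component: {87, 88, 90}


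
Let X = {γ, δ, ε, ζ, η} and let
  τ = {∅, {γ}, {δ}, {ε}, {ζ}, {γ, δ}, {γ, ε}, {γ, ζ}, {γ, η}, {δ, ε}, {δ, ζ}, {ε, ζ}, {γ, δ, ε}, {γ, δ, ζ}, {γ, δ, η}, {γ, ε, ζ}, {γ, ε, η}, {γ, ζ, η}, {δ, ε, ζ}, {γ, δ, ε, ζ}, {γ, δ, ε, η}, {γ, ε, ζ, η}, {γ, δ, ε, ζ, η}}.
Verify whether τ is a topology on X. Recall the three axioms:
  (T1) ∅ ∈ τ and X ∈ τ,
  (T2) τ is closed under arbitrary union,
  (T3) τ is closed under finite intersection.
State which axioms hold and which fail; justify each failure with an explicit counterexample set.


τ is NOT a topology on X.

Axiom (T1): ∅ ∈ τ? Yes; X ∈ τ? Yes.
Axiom (T2/T3): check pairwise unions and intersections of members of τ.
Counterexample for (T2): {δ} ∪ {γ, ζ, η} = {γ, δ, ζ, η} ∉ τ. Therefore τ is NOT a topology.


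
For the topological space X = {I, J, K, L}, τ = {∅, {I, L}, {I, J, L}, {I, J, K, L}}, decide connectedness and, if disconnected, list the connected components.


(X, τ) is connected.

Find clopen sets (U ∈ τ with X ∖ U ∈ τ):
  U = ∅, X ∖ U = {I, J, K, L} — both open, so U is clopen.
  U = {I, J, K, L}, X ∖ U = ∅ — both open, so U is clopen.
Only trivial clopens (∅ and X) exist, so (X, τ) is connected.
Compute connected components by grouping points that agree on all clopens:
  component: {I, J, K, L}


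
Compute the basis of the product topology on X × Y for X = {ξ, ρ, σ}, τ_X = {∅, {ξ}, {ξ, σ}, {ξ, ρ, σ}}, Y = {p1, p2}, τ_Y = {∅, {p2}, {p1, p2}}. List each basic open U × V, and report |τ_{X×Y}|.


Basis B = {∅ × ∅, {ξ} × {p2}, {ξ} × {p1, p2}, {ξ, σ} × {p2}, {ξ, ρ, σ} × {p2}, {ξ, σ} × {p1, p2}, {ξ, ρ, σ} × {p1, p2}}; |τ_{X×Y}| = 10.

Enumerate products U × V with U ∈ τ_X, V ∈ τ_Y (deduplicated):
  ∅ × ∅ = {} (∅)
  {ξ} × {p2} = {(ξ,p2)}
  {ξ} × {p1, p2} = {(ξ,p1), (ξ,p2)}
  {ξ, σ} × {p2} = {(ξ,p2), (σ,p2)}
  {ξ, ρ, σ} × {p2} = {(ξ,p2), (ρ,p2), (σ,p2)}
  {ξ, σ} × {p1, p2} = {(ξ,p1), (ξ,p2), (σ,p1), (σ,p2)}
  {ξ, ρ, σ} × {p1, p2} = {(ξ,p1), (ξ,p2), (ρ,p1), (ρ,p2), (σ,p1), (σ,p2)}
These 7 distinct sets form the basis B.
Close under arbitrary unions to get τ_{X×Y}; counting gives |τ_{X×Y}| = 10.


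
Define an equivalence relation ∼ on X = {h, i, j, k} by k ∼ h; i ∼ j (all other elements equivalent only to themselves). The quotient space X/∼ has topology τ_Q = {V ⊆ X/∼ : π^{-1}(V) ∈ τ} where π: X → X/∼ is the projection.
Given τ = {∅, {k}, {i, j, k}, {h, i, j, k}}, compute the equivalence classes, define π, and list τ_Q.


X/∼ = {[h=k], [i=j]}; |τ_Q| = 2.

Equivalence classes: [h=k], [i=j].
Quotient map π: X → X/∼ sends h ↦ [h=k], i ↦ [i=j], j ↦ [i=j], k ↦ [h=k].
For each subset V ⊆ X/∼, compute π^{-1}(V) ⊆ X and check whether π^{-1}(V) ∈ τ. V is open in τ_Q iff π^{-1}(V) ∈ τ.
  V = {}: π^{-1}(V) = ∅ ∈ τ ✓.
  V = {[h=k]}: π^{-1}(V) = {h, k} ∉ τ ✗.
  V = {[i=j]}: π^{-1}(V) = {i, j} ∉ τ ✗.
  V = {[h=k], [i=j]}: π^{-1}(V) = {h, i, j, k} ∈ τ ✓.
Open sets in the quotient: τ_Q = {{}, {[h=k], [i=j]}} (2 elements).


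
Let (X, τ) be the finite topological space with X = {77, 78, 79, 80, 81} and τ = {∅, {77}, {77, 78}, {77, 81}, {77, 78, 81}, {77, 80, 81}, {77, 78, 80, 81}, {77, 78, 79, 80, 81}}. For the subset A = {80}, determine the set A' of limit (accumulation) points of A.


A' = {79}

For each x ∈ X, list the open sets U ∈ τ with x ∈ U, then check whether U ∩ (A ∖ {x}) ≠ ∅ for every such U.
  x = 77: open {77} ∋ x has {77} ∩ (A ∖ {77}) = ∅, so x is NOT a limit point.
  x = 78: open {77, 78} ∋ x has {77, 78} ∩ (A ∖ {78}) = ∅, so x is NOT a limit point.
  x = 79: opens ∋ x are {77, 78, 79, 80, 81}; each meets A ∖ {79}, so x IS a limit point.
  x = 80: open {77, 80, 81} ∋ x has {77, 80, 81} ∩ (A ∖ {80}) = ∅, so x is NOT a limit point.
  x = 81: open {77, 81} ∋ x has {77, 81} ∩ (A ∖ {81}) = ∅, so x is NOT a limit point.
Collecting: A' = {79}.


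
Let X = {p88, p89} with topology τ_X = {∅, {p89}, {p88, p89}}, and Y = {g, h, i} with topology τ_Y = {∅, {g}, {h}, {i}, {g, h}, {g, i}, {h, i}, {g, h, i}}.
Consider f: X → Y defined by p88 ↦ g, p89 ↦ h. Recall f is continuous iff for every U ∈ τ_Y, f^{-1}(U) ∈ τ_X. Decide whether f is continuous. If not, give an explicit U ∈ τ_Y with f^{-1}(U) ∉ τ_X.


f is NOT continuous.

Compute f^{-1}(U) for each U ∈ τ_Y:
  U = ∅: f^{-1}(U) = ∅ ∈ τ_X ✓.
  U = {g}: f^{-1}(U) = {p88} ∉ τ_X ✗.
  U = {h}: f^{-1}(U) = {p89} ∈ τ_X ✓.
  U = {i}: f^{-1}(U) = ∅ ∈ τ_X ✓.
  U = {g, h}: f^{-1}(U) = {p88, p89} ∈ τ_X ✓.
  U = {g, i}: f^{-1}(U) = {p88} ∉ τ_X ✗.
  U = {h, i}: f^{-1}(U) = {p89} ∈ τ_X ✓.
  U = {g, h, i}: f^{-1}(U) = {p88, p89} ∈ τ_X ✓.
Found U = {g} with f^{-1}(U) = {p88} not in τ_X. Therefore f is NOT continuous.


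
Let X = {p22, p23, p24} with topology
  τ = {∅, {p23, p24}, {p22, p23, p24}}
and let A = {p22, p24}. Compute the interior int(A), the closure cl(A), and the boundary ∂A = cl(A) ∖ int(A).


int(A) = ∅, cl(A) = {p22, p23, p24}, ∂A = {p22, p23, p24}.

Closed sets in (X, τ) are complements of opens:
  closed(X, τ) = {∅, {p22}, {p22, p23, p24}}.
int(A) = ⋃ {U ∈ τ : U ⊆ A}. Opens contained in A: ∅.
Taking the union of these: int(A) = ∅.
cl(A) = ⋂ {C closed : A ⊆ C}. Closed sets containing A: {p22, p23, p24}.
Intersecting these: cl(A) = {p22, p23, p24}.
∂A = cl(A) ∖ int(A) = {p22, p23, p24} ∖ ∅ = {p22, p23, p24}.


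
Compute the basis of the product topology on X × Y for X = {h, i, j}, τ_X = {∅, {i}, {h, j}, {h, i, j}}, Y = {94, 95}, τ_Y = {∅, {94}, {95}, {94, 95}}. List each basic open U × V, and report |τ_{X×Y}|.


Basis B = {∅ × ∅, {i} × {94}, {i} × {95}, {h, j} × {94}, {h, j} × {95}, {i} × {94, 95}, {h, i, j} × {94}, {h, i, j} × {95}, {h, j} × {94, 95}, {h, i, j} × {94, 95}}; |τ_{X×Y}| = 16.

Enumerate products U × V with U ∈ τ_X, V ∈ τ_Y (deduplicated):
  ∅ × ∅ = {} (∅)
  {i} × {94} = {(i,94)}
  {i} × {95} = {(i,95)}
  {h, j} × {94} = {(h,94), (j,94)}
  {h, j} × {95} = {(h,95), (j,95)}
  {i} × {94, 95} = {(i,94), (i,95)}
  {h, i, j} × {94} = {(h,94), (i,94), (j,94)}
  {h, i, j} × {95} = {(h,95), (i,95), (j,95)}
  {h, j} × {94, 95} = {(h,94), (h,95), (j,94), (j,95)}
  {h, i, j} × {94, 95} = {(h,94), (h,95), (i,94), (i,95), (j,94), (j,95)}
These 10 distinct sets form the basis B.
Close under arbitrary unions to get τ_{X×Y}; counting gives |τ_{X×Y}| = 16.
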